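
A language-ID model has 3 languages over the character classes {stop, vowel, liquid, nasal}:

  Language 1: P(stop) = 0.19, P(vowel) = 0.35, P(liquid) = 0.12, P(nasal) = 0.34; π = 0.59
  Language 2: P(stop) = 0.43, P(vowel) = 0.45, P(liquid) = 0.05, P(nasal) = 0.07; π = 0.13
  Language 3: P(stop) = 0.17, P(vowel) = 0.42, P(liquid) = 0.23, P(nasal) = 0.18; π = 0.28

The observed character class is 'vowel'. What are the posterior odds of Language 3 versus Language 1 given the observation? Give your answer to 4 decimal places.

0.5695

The posterior odds equal the prior odds times the likelihood ratio: (π_i/π_j)·(f_i(x)/f_j(x)).
Evaluate each component's likelihood at the observed value:
  L_1 = P(vowel | comp) = 0.35
  L_2 = P(vowel | comp) = 0.45
  L_3 = P(vowel | comp) = 0.42
0.1176 / 0.2065 ≈ 0.5695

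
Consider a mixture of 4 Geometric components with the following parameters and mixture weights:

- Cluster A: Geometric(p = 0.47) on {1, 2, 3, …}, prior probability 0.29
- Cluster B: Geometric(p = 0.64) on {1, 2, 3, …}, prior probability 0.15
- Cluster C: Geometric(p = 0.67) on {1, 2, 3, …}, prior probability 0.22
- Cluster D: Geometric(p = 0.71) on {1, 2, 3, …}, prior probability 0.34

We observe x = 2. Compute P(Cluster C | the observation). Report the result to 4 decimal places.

Apply Bayes' rule: the posterior for each component is proportional to its prior times its likelihood at x.
Component likelihoods at x = 2:
  f_A = 0.47·(1−0.47)^1 = 0.47·0.53 = 0.2491
  f_B = 0.64·(1−0.64)^1 = 0.64·0.36 = 0.2304
  f_C = 0.67·(1−0.67)^1 = 0.67·0.33 = 0.2211
  f_D = 0.71·(1−0.71)^1 = 0.71·0.29 = 0.2059
Unnormalised posteriors:
  w_A·f_A = 0.29 × 0.2491 = 0.072239
  w_B·f_B = 0.15 × 0.2304 = 0.03456
  w_C·f_C = 0.22 × 0.2211 = 0.048642
  w_D·f_D = 0.34 × 0.2059 = 0.070006
Sum: 0.072239 + 0.03456 + 0.048642 + 0.070006 = 0.225447
Responsibility of Cluster C: 0.048642 / 0.225447 ≈ 0.2158

0.2158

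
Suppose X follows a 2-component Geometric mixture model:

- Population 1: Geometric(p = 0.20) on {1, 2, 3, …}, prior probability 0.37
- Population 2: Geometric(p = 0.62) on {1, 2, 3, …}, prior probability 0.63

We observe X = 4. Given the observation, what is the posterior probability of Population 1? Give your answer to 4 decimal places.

Apply Bayes' rule: the posterior for each component is proportional to its prior times its likelihood at x.
Geometric probabilities:
  L_1 = 0.1024
  L_2 = 0.0340206
Weight by the priors:
  π_1·L_1 = 0.37 × 0.1024 = 0.037888
  π_2·L_2 = 0.63 × 0.0340206 = 0.021433
Denominator: 0.037888 + 0.021433 = 0.059321
P(Population 1 | data) ≈ 0.6387

0.6387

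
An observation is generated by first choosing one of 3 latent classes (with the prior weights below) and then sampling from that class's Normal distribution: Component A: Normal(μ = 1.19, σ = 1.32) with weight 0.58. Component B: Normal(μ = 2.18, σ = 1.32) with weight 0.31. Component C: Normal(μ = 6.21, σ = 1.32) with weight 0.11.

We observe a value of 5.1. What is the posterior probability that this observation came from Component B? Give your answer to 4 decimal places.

The responsibility of component k is π_k f_k(x) divided by Σ_j π_j f_j(x).
Normal densities:
  L_A = (1/(1.32·√(2π)))·exp(−(5.1−1.19)²/(2·1.32²)) = 0.302229·exp(-4.38708) = 0.00375882
  L_B = (1/(1.32·√(2π)))·exp(−(5.1−2.18)²/(2·1.32²)) = 0.302229·exp(-2.44674) = 0.0261656
  L_C = (1/(1.32·√(2π)))·exp(−(5.1−6.21)²/(2·1.32²)) = 0.302229·exp(-0.35356) = 0.212219
Unnormalised posteriors:
  π_A·L_A = 0.58 × 0.00375882 = 0.00218011
  π_B·L_B = 0.31 × 0.0261656 = 0.00811133
  π_C·L_C = 0.11 × 0.212219 = 0.0233441
Marginal: 0.00218011 + 0.00811133 + 0.0233441 = 0.0336356
So the posterior for Component B is 0.00811133 / 0.0336356 ≈ 0.2412.

0.2412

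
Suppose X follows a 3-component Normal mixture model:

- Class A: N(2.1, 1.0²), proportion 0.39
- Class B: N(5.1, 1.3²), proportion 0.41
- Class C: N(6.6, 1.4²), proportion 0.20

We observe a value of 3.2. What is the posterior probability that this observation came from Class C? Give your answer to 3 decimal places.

0.023

The responsibility of component k is π_k f_k(x) divided by Σ_j π_j f_j(x).
Evaluate each component's likelihood at the observed value:
  f_A = (1/(1.0·√(2π)))·exp(−(3.2−2.1)²/(2·1.0²)) = 0.398942·exp(-0.60500) = 0.217852
  f_B = (1/(1.3·√(2π)))·exp(−(3.2−5.1)²/(2·1.3²)) = 0.306879·exp(-1.06805) = 0.105468
  f_C = (1/(1.4·√(2π)))·exp(−(3.2−6.6)²/(2·1.4²)) = 0.284959·exp(-2.94898) = 0.0149299
Unnormalised posteriors:
  π_A·f_A = 0.39 × 0.217852 = 0.0849623
  π_B·f_B = 0.41 × 0.105468 = 0.0432418
  π_C·f_C = 0.20 × 0.0149299 = 0.00298598
Sum: 0.0849623 + 0.0432418 + 0.00298598 = 0.13119
Responsibility of Class C: 0.00298598 / 0.13119 ≈ 0.023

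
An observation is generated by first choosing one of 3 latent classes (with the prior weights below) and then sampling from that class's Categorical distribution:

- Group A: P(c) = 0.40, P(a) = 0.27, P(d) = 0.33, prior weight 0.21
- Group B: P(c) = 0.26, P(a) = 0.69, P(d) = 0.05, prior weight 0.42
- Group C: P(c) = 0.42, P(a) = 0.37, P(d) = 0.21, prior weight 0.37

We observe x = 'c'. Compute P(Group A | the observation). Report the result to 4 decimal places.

By Bayes' theorem, P(k | x) = P(Z=k) f_k(x) / Σ_j P(Z=j) f_j(x).
Component likelihoods at x = 'c':
  p_A = 0.4
  p_B = 0.26
  p_C = 0.42
Multiply by the mixture weights:
  P(Z=A)·p_A = 0.21 × 0.4 = 0.084
  P(Z=B)·p_B = 0.42 × 0.26 = 0.1092
  P(Z=C)·p_C = 0.37 × 0.42 = 0.1554
Normaliser: 0.084 + 0.1092 + 0.1554 = 0.3486
P(Group A | 'c') = 0.084 / 0.3486 ≈ 0.2410

0.2410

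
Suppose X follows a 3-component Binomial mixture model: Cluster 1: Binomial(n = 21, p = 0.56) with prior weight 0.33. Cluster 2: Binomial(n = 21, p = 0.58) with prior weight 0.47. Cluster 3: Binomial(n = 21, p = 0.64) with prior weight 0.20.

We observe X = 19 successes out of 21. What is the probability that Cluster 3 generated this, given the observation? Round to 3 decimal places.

The responsibility of component k is P(Z=k) f_k(x) divided by Σ_j P(Z=j) f_j(x).
Component likelihoods at x = 19 successes out of 21:
  f_1 = 0.000667878
  f_2 = 0.00118536
  f_3 = 0.00565254
Weight by the priors:
  P(Z=1)·f_1 = 0.33 × 0.000667878 = 0.0002204
  P(Z=2)·f_2 = 0.47 × 0.00118536 = 0.000557119
  P(Z=3)·f_3 = 0.20 × 0.00565254 = 0.00113051
Marginal: 0.0002204 + 0.000557119 + 0.00113051 = 0.00190803
Responsibility of Cluster 3: 0.00113051 / 0.00190803 ≈ 0.593

0.593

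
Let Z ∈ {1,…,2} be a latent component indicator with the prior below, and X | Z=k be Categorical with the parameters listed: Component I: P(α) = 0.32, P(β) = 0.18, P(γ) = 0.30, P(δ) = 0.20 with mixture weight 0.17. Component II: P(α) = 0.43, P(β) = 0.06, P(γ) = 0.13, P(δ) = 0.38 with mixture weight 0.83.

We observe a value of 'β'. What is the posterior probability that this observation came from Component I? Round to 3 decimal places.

Posterior ∝ prior × likelihood, so P(k | x) ∝ P(Z=k) f_k(x); normalise over all components.
Evaluate each component's likelihood at the observed value:
  p_I = P(β | comp) = 0.18
  p_II = P(β | comp) = 0.06
Prior × likelihood for each component:
  P(Z=I)·p_I = 0.17 × 0.18 = 0.0306
  P(Z=II)·p_II = 0.83 × 0.06 = 0.0498
Sum: 0.0306 + 0.0498 = 0.0804
P(Component I | 'β') = 0.0306 / 0.0804 ≈ 0.381

0.381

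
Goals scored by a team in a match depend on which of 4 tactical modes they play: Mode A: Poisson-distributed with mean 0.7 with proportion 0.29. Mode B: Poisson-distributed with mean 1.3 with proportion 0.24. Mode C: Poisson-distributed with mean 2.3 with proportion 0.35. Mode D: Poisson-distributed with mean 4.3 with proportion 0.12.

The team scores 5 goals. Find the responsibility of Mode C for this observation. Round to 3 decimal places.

Posterior ∝ prior × likelihood, so P(k | x) ∝ π_k f_k(x); normalise over all components.
Evaluate each component's likelihood at the observed value:
  L_A = e^(−0.7)·0.7^5/5! = 0.000695509
  L_B = e^(−1.3)·1.3^5/5! = 0.00843243
  L_C = e^(−2.3)·2.3^5/5! = 0.053775
  L_D = e^(−4.3)·4.3^5/5! = 0.166224
Unnormalised posteriors:
  π_A·L_A = 0.29 × 0.000695509 = 0.000201698
  π_B·L_B = 0.24 × 0.00843243 = 0.00202378
  π_C·L_C = 0.35 × 0.053775 = 0.0188213
  π_D·L_D = 0.12 × 0.166224 = 0.0199469
Marginal: 0.000201698 + 0.00202378 + 0.0188213 + 0.0199469 = 0.0409937
P(Mode C | x) ≈ 0.459

0.459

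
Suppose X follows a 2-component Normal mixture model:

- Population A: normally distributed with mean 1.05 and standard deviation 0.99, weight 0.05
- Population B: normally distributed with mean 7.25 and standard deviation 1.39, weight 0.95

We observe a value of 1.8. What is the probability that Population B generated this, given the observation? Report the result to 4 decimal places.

0.0082

Apply Bayes' rule: the posterior for each component is proportional to its prior times its likelihood at x.
Normal densities:
  p_A = (1/(0.99·√(2π)))·exp(−(1.8−1.05)²/(2·0.99²)) = 0.402972·exp(-0.28696) = 0.302447
  p_B = (1/(1.39·√(2π)))·exp(−(1.8−7.25)²/(2·1.39²)) = 0.287009·exp(-7.68658) = 0.000131721
Multiply by the mixture weights:
  π_A·p_A = 0.05 × 0.302447 = 0.0151224
  π_B·p_B = 0.95 × 0.000131721 = 0.000125135
Denominator: 0.0151224 + 0.000125135 = 0.0152475
P(Population B | the observation) ≈ 0.0082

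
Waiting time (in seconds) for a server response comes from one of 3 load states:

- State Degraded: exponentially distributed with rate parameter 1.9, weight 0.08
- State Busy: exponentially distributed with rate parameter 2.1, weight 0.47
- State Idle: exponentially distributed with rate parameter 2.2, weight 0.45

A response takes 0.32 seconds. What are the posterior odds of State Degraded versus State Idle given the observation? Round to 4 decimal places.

0.1690

The posterior odds equal the prior odds times the likelihood ratio: (P(Z=i)/P(Z=j))·(f_i(x)/f_j(x)).
Component likelihoods at x = 0.32 seconds:
  p_Degraded = 1.03443
  p_Busy = 1.07244
  p_Idle = 1.08813
Odds = (0.08/0.45) × (1.03443/1.08813) = 0.177778 × 0.950656 ≈ 0.1690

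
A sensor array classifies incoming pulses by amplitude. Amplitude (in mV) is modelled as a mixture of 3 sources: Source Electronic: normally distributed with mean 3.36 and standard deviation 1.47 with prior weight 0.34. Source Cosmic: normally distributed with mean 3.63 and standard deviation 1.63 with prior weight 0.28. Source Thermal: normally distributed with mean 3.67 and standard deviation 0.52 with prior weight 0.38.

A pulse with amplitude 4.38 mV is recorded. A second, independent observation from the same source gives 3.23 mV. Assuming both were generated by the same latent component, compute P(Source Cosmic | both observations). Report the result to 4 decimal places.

Posterior ∝ prior × likelihood, so P(k | x) ∝ w_k f_k(x); normalise over all components.
Since both observations come from the same component, the likelihood for component k is f_k(x₁)·f_k(x₂).
  f_Electronic = [(1/(1.47·√(2π)))·exp(−(4.38−3.36)²/(2·1.47²)) = 0.271389·exp(-0.24073) = 0.213326] × [0.27033] = 0.0576684
  f_Cosmic = [(1/(1.63·√(2π)))·exp(−(4.38−3.63)²/(2·1.63²)) = 0.244750·exp(-0.10586) = 0.220166] × [0.23749] = 0.0522872
  f_Thermal = [(1/(0.52·√(2π)))·exp(−(4.38−3.67)²/(2·0.52²)) = 0.767197·exp(-0.93214) = 0.302054] × [0.536333] = 0.162001
Prior × likelihood for each component:
  w_Electronic·f_Electronic = 0.34 × 0.0576684 = 0.0196073
  w_Cosmic·f_Cosmic = 0.28 × 0.0522872 = 0.0146404
  w_Thermal·f_Thermal = 0.38 × 0.162001 = 0.0615606
Sum: 0.0196073 + 0.0146404 + 0.0615606 = 0.0958082
P(Source Cosmic | x₁,x₂) ≈ 0.1528

0.1528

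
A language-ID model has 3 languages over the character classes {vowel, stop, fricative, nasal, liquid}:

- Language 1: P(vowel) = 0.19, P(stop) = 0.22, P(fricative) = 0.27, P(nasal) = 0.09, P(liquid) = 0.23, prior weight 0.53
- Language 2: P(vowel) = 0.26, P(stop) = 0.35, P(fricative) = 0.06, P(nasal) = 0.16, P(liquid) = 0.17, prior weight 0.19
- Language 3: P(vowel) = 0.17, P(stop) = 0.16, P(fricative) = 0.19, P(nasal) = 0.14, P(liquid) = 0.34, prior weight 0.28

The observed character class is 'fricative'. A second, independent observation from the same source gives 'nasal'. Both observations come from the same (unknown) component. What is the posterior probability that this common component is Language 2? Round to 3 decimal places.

Posterior ∝ prior × likelihood, so P(k | x) ∝ π_k f_k(x); normalise over all components.
Since both observations come from the same component, the likelihood for component k is f_k(x₁)·f_k(x₂).
  L_1 = [P(fricative | comp) = 0.27] × [0.09] = 0.0243
  L_2 = [P(fricative | comp) = 0.06] × [0.16] = 0.0096
  L_3 = [P(fricative | comp) = 0.19] × [0.14] = 0.0266
Multiply by the mixture weights:
  π_1·L_1 = 0.53 × 0.0243 = 0.012879
  π_2·L_2 = 0.19 × 0.0096 = 0.001824
  π_3·L_3 = 0.28 × 0.0266 = 0.007448
Denominator: 0.012879 + 0.001824 + 0.007448 = 0.022151
P(Language 2 | x₁,x₂) ≈ 0.082

0.082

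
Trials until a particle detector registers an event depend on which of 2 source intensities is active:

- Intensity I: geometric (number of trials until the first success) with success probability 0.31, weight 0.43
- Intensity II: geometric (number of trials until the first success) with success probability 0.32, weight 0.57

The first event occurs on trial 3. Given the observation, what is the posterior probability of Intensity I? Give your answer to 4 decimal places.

Posterior ∝ prior × likelihood, so P(k | x) ∝ w_k f_k(x); normalise over all components.
Component likelihoods at x = 3:
  p_I = 0.147591
  p_II = 0.147968
Prior × likelihood for each component:
  w_I·p_I = 0.43 × 0.147591 = 0.0634641
  w_II·p_II = 0.57 × 0.147968 = 0.0843418
Normaliser: 0.0634641 + 0.0843418 = 0.147806
P(Intensity I | 3) = 0.0634641 / 0.147806 ≈ 0.4294

0.4294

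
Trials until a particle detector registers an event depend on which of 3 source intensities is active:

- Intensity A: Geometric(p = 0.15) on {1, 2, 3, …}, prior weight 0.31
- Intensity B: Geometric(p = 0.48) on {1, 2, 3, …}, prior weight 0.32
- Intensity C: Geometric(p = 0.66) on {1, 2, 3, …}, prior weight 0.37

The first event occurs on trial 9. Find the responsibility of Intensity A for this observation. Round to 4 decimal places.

0.9361

P(component k | x) = P(Z=k)·f_k(x) / marginal(x), where marginal(x) = Σ_j P(Z=j)·f_j(x).
Geometric probabilities:
  f_A = 0.15·(1−0.15)^8 = 0.15·0.272491 = 0.0408736
  f_B = 0.48·(1−0.48)^8 = 0.48·0.00534597 = 0.00256607
  f_C = 0.66·(1−0.66)^8 = 0.66·0.000178579 = 0.000117862
Unnormalised posteriors:
  P(Z=A)·f_A = 0.31 × 0.0408736 = 0.0126708
  P(Z=B)·f_B = 0.32 × 0.00256607 = 0.000821141
  P(Z=C)·f_C = 0.37 × 0.000117862 = 4.36091e-05
Evidence: 0.0126708 + 0.000821141 + 4.36091e-05 = 0.0135356
Responsibility of Intensity A: 0.0126708 / 0.0135356 ≈ 0.9361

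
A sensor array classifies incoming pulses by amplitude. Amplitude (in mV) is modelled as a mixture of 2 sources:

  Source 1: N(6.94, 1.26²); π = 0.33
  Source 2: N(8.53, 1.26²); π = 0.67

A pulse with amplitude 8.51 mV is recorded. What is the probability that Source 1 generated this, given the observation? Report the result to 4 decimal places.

The responsibility of component k is π_k f_k(x) divided by Σ_j π_j f_j(x).
Evaluate each component's likelihood at the observed value:
  L_1 = (1/(1.26·√(2π)))·exp(−(8.51−6.94)²/(2·1.26²)) = 0.316621·exp(-0.77630) = 0.145679
  L_2 = (1/(1.26·√(2π)))·exp(−(8.51−8.53)²/(2·1.26²)) = 0.316621·exp(-0.00013) = 0.316581
Prior × likelihood for each component:
  π_1·L_1 = 0.33 × 0.145679 = 0.0480742
  π_2·L_2 = 0.67 × 0.316581 = 0.212109
Sum: 0.0480742 + 0.212109 = 0.260183
Responsibility of Source 1: 0.0480742 / 0.260183 ≈ 0.1848

0.1848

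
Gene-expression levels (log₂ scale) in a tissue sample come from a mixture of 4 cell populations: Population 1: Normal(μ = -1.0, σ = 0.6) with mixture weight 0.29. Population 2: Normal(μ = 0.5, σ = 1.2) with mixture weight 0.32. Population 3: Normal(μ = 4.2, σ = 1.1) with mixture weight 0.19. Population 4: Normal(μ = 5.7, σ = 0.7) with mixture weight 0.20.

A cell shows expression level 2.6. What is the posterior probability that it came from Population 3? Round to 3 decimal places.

0.510

P(component k | x) = π_k·f_k(x) / marginal(x), where marginal(x) = Σ_j π_j·f_j(x).
Normal densities:
  L_1 = (1/(0.6·√(2π)))·exp(−(2.6−-1.0)²/(2·0.6²)) = 0.664904·exp(-18.00000) = 1.01265e-08
  L_2 = (1/(1.2·√(2π)))·exp(−(2.6−0.5)²/(2·1.2²)) = 0.332452·exp(-1.53125) = 0.0718978
  L_3 = (1/(1.1·√(2π)))·exp(−(2.6−4.2)²/(2·1.1²)) = 0.362675·exp(-1.05785) = 0.125921
  L_4 = (1/(0.7·√(2π)))·exp(−(2.6−5.7)²/(2·0.7²)) = 0.569918·exp(-9.80612) = 3.14099e-05
Unnormalised posteriors:
  π_1·L_1 = 0.29 × 1.01265e-08 = 2.93668e-09
  π_2·L_2 = 0.32 × 0.0718978 = 0.0230073
  π_3·L_3 = 0.19 × 0.125921 = 0.023925
  π_4·L_4 = 0.20 × 3.14099e-05 = 6.28199e-06
Denominator: 2.93668e-09 + 0.0230073 + 0.023925 + 6.28199e-06 = 0.0469386
So the posterior for Population 3 is 0.023925 / 0.0469386 ≈ 0.510.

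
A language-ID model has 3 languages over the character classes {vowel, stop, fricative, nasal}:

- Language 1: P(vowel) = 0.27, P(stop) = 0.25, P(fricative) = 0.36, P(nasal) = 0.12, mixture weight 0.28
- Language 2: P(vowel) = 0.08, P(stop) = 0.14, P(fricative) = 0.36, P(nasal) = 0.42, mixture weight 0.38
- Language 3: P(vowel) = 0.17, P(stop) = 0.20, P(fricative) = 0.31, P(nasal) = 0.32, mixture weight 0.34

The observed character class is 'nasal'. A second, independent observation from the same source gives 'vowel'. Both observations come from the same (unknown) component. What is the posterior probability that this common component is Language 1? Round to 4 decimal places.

0.2249

Posterior ∝ prior × likelihood, so P(k | x) ∝ P(Z=k) f_k(x); normalise over all components.
Since both observations come from the same component, the likelihood for component k is f_k(x₁)·f_k(x₂).
  L_1 = [P(nasal | comp) = 0.12] × [0.27] = 0.0324
  L_2 = [P(nasal | comp) = 0.42] × [0.08] = 0.0336
  L_3 = [P(nasal | comp) = 0.32] × [0.17] = 0.0544
Unnormalised posteriors:
  P(Z=1)·L_1 = 0.28 × 0.0324 = 0.009072
  P(Z=2)·L_2 = 0.38 × 0.0336 = 0.012768
  P(Z=3)·L_3 = 0.34 × 0.0544 = 0.018496
Normaliser: 0.009072 + 0.012768 + 0.018496 = 0.040336
Responsibility of Language 1: 0.009072 / 0.040336 ≈ 0.2249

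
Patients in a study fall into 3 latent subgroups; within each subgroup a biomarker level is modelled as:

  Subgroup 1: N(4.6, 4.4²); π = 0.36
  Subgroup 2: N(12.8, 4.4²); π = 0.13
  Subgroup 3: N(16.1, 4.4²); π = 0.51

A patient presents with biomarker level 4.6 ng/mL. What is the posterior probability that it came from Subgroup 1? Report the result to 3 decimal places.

By Bayes' theorem, P(k | x) = w_k f_k(x) / Σ_j w_j f_j(x).
Normal densities:
  f_1 = (1/(4.4·√(2π)))·exp(−(4.6−4.6)²/(2·4.4²)) = 0.090669·exp(-0.00000) = 0.0906687
  f_2 = (1/(4.4·√(2π)))·exp(−(4.6−12.8)²/(2·4.4²)) = 0.090669·exp(-1.73657) = 0.0159689
  f_3 = (1/(4.4·√(2π)))·exp(−(4.6−16.1)²/(2·4.4²)) = 0.090669·exp(-3.41555) = 0.00297923
Prior × likelihood for each component:
  w_1·f_1 = 0.36 × 0.0906687 = 0.0326407
  w_2·f_2 = 0.13 × 0.0159689 = 0.00207595
  w_3·f_3 = 0.51 × 0.00297923 = 0.00151941
Normaliser: 0.0326407 + 0.00207595 + 0.00151941 = 0.0362361
P(Subgroup 1 | data) ≈ 0.901

0.901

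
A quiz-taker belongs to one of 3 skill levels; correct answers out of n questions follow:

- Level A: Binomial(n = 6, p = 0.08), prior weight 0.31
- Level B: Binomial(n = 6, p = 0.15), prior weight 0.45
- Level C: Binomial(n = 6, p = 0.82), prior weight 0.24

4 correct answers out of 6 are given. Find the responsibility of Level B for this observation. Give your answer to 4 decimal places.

0.0446

By Bayes' theorem, P(k | x) = w_k f_k(x) / Σ_j w_j f_j(x).
Binomial probabilities:
  L_A = 0.000520028
  L_B = 0.00548648
  L_C = 0.219731
Weight by the priors:
  w_A·L_A = 0.31 × 0.000520028 = 0.000161209
  w_B·L_B = 0.45 × 0.00548648 = 0.00246892
  w_C·L_C = 0.24 × 0.219731 = 0.0527355
Normaliser: 0.000161209 + 0.00246892 + 0.0527355 = 0.0553656
P(Level B | 4 correct answers out of 6) = 0.00246892 / 0.0553656 ≈ 0.0446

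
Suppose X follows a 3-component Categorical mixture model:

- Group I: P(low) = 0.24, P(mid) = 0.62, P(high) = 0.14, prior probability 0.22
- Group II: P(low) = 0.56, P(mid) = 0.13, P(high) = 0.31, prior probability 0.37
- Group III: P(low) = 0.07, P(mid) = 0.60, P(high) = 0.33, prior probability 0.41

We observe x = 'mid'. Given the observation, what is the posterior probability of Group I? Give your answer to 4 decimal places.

0.3168

By Bayes' theorem, P(k | x) = π_k f_k(x) / Σ_j π_j f_j(x).
Evaluate each component's likelihood at the observed value:
  p_I = P(mid | comp) = 0.62
  p_II = P(mid | comp) = 0.13
  p_III = P(mid | comp) = 0.60
Multiply by the mixture weights:
  π_I·p_I = 0.22 × 0.62 = 0.1364
  π_II·p_II = 0.37 × 0.13 = 0.0481
  π_III·p_III = 0.41 × 0.6 = 0.246
Marginal: 0.1364 + 0.0481 + 0.246 = 0.4305
So the posterior for Group I is 0.1364 / 0.4305 ≈ 0.3168.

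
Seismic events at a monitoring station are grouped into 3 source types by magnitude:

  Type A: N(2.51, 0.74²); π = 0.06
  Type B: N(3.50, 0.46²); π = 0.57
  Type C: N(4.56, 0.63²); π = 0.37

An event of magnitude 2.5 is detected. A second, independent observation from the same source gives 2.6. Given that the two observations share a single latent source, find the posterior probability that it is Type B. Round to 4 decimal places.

Posterior ∝ prior × likelihood, so P(k | x) ∝ π_k f_k(x); normalise over all components.
Since both observations come from the same component, the likelihood for component k is f_k(x₁)·f_k(x₂).
  L_A = [0.539062] × [0.535139] = 0.288473
  L_B = [0.0816463] × [0.127914] = 0.0104437
  L_C = [0.00301899] × [0.00500955] = 1.51238e-05
Unnormalised posteriors:
  π_A·L_A = 0.06 × 0.288473 = 0.0173084
  π_B·L_B = 0.57 × 0.0104437 = 0.0059529
  π_C·L_C = 0.37 × 1.51238e-05 = 5.59579e-06
Marginal: 0.0173084 + 0.0059529 + 5.59579e-06 = 0.0232669
P(Type B | x₁,x₂) ≈ 0.2559

0.2559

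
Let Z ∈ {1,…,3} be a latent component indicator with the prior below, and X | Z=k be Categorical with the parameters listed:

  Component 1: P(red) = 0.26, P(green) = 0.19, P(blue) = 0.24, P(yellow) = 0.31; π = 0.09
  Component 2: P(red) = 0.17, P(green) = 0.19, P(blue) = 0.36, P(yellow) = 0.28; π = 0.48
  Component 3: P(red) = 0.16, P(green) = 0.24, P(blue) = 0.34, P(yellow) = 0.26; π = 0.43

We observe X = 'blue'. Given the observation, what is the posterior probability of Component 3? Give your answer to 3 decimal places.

Posterior ∝ prior × likelihood, so P(k | x) ∝ w_k f_k(x); normalise over all components.
Evaluate each component's likelihood at the observed value:
  p_1 = 0.24
  p_2 = 0.36
  p_3 = 0.34
Weight by the priors:
  w_1·p_1 = 0.09 × 0.24 = 0.0216
  w_2·p_2 = 0.48 × 0.36 = 0.1728
  w_3·p_3 = 0.43 × 0.34 = 0.1462
Denominator: 0.0216 + 0.1728 + 0.1462 = 0.3406
So the posterior for Component 3 is 0.1462 / 0.3406 ≈ 0.429.

0.429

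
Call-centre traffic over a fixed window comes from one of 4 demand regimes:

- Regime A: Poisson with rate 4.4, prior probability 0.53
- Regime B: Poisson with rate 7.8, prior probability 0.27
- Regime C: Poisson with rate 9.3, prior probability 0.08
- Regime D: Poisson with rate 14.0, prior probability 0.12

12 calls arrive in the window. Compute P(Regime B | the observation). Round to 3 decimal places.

0.382

P(component k | x) = P(Z=k)·f_k(x) / marginal(x), where marginal(x) = Σ_j P(Z=j)·f_j(x).
Component likelihoods at x = 12 calls:
  L_A = 0.00134958
  L_B = 0.0433812
  L_C = 0.079895
  L_D = 0.0984185
Unnormalised posteriors:
  P(Z=A)·L_A = 0.53 × 0.00134958 = 0.000715279
  P(Z=B)·L_B = 0.27 × 0.0433812 = 0.0117129
  P(Z=C)·L_C = 0.08 × 0.079895 = 0.0063916
  P(Z=D)·L_D = 0.12 × 0.0984185 = 0.0118102
Sum: 0.000715279 + 0.0117129 + 0.0063916 + 0.0118102 = 0.03063
P(Regime B | 12 calls) ≈ 0.382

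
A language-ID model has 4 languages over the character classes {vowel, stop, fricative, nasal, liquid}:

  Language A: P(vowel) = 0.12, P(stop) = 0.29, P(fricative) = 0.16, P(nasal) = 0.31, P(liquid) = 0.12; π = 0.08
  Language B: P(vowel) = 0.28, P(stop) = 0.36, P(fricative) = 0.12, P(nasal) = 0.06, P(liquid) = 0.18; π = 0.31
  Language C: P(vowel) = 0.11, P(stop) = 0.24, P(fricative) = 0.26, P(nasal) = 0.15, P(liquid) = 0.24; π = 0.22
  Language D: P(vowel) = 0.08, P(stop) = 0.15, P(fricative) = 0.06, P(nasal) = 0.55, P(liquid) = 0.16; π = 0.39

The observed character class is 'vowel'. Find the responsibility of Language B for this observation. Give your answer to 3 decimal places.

0.572

Posterior ∝ prior × likelihood, so P(k | x) ∝ π_k f_k(x); normalise over all components.
Evaluate each component's likelihood at the observed value:
  p_A = 0.12
  p_B = 0.28
  p_C = 0.11
  p_D = 0.08
Prior × likelihood for each component:
  π_A·p_A = 0.08 × 0.12 = 0.0096
  π_B·p_B = 0.31 × 0.28 = 0.0868
  π_C·p_C = 0.22 × 0.11 = 0.0242
  π_D·p_D = 0.39 × 0.08 = 0.0312
Sum: 0.0096 + 0.0868 + 0.0242 + 0.0312 = 0.1518
P(Language B | 'vowel') ≈ 0.572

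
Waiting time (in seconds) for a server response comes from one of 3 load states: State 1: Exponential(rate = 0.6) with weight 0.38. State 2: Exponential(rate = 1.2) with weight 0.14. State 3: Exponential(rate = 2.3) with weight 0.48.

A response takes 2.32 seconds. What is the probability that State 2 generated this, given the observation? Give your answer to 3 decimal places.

0.143

P(component k | x) = w_k·f_k(x) / marginal(x), where marginal(x) = Σ_j w_j·f_j(x).
Evaluate each component's likelihood at the observed value:
  p_1 = 0.6·e^(−0.6·2.32) = 0.6·e^(−1.3920) = 0.149147
  p_2 = 1.2·e^(−1.2·2.32) = 1.2·e^(−2.7840) = 0.074149
  p_3 = 2.3·e^(−2.3·2.32) = 2.3·e^(−5.3360) = 0.0110747
Unnormalised posteriors:
  w_1·p_1 = 0.38 × 0.149147 = 0.0566757
  w_2·p_2 = 0.14 × 0.074149 = 0.0103809
  w_3·p_3 = 0.48 × 0.0110747 = 0.00531586
Sum: 0.0566757 + 0.0103809 + 0.00531586 = 0.0723724
Responsibility of State 2: 0.0103809 / 0.0723724 ≈ 0.143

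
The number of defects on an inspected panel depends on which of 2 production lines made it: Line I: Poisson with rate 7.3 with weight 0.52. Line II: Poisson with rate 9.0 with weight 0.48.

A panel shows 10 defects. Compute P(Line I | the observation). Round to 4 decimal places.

0.4223

Apply Bayes' rule: the posterior for each component is proportional to its prior times its likelihood at x.
Poisson probabilities:
  f_I = 0.0800048
  f_II = 0.11858
Unnormalised posteriors:
  P(Z=I)·f_I = 0.52 × 0.0800048 = 0.0416025
  P(Z=II)·f_II = 0.48 × 0.11858 = 0.0569184
Sum: 0.0416025 + 0.0569184 = 0.0985209
So the posterior for Line I is 0.0416025 / 0.0985209 ≈ 0.4223.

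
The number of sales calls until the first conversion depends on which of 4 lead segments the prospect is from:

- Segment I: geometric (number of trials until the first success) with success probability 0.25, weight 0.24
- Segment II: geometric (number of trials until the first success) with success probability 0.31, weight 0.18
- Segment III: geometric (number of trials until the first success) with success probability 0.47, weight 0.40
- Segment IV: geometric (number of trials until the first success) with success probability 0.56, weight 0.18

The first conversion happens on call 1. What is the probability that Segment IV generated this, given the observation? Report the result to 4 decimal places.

P(component k | x) = w_k·f_k(x) / marginal(x), where marginal(x) = Σ_j w_j·f_j(x).
Geometric probabilities:
  f_I = 0.25·(1−0.25)^0 = 0.25·1 = 0.25
  f_II = 0.31·(1−0.31)^0 = 0.31·1 = 0.31
  f_III = 0.47·(1−0.47)^0 = 0.47·1 = 0.47
  f_IV = 0.56·(1−0.56)^0 = 0.56·1 = 0.56
Prior × likelihood for each component:
  w_I·f_I = 0.24 × 0.25 = 0.06
  w_II·f_II = 0.18 × 0.31 = 0.0558
  w_III·f_III = 0.40 × 0.47 = 0.188
  w_IV·f_IV = 0.18 × 0.56 = 0.1008
Marginal: 0.06 + 0.0558 + 0.188 + 0.1008 = 0.4046
P(Segment IV | data) ≈ 0.2491

0.2491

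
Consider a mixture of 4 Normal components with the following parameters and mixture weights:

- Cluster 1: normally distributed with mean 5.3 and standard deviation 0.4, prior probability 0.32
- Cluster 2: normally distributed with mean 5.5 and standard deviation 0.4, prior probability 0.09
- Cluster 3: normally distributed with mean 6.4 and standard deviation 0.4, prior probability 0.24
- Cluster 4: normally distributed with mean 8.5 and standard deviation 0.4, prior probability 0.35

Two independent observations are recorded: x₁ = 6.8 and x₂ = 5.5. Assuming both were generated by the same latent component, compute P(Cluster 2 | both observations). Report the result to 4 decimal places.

By Bayes' theorem, P(k | x) = π_k f_k(x) / Σ_j π_j f_j(x).
Since both observations come from the same component, the likelihood for component k is f_k(x₁)·f_k(x₂).
  L_1 = [(1/(0.4·√(2π)))·exp(−(6.8−5.3)²/(2·0.4²)) = 0.997356·exp(-7.03125) = 0.000881489] × [0.880163] = 0.000775854
  L_2 = [(1/(0.4·√(2π)))·exp(−(6.8−5.5)²/(2·0.4²)) = 0.997356·exp(-5.28125) = 0.00507262] × [0.997356] = 0.00505921
  L_3 = [(1/(0.4·√(2π)))·exp(−(6.8−6.4)²/(2·0.4²)) = 0.997356·exp(-0.50000) = 0.604927] × [0.0793491] = 0.0480004
  L_4 = [(1/(0.4·√(2π)))·exp(−(6.8−8.5)²/(2·0.4²)) = 0.997356·exp(-9.03125) = 0.000119297] × [6.0858e-13] = 7.26015e-17
Multiply by the mixture weights:
  π_1·L_1 = 0.32 × 0.000775854 = 0.000248273
  π_2·L_2 = 0.09 × 0.00505921 = 0.000455329
  π_3·L_3 = 0.24 × 0.0480004 = 0.0115201
  π_4·L_4 = 0.35 × 7.26015e-17 = 2.54105e-17
Normaliser: 0.000248273 + 0.000455329 + 0.0115201 + 2.54105e-17 = 0.0122237
Responsibility of Cluster 2: 0.000455329 / 0.0122237 ≈ 0.0372

0.0372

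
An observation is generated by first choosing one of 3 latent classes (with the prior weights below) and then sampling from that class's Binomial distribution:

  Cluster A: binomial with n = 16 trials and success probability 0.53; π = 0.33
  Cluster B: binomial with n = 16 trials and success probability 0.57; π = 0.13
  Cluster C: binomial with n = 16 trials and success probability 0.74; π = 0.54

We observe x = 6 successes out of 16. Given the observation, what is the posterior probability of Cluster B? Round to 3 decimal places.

0.195

Apply Bayes' rule: the posterior for each component is proportional to its prior times its likelihood at x.
Component likelihoods at x = 6 successes out of 16:
  p_A = 0.0933594
  p_B = 0.0593551
  p_C = 0.0018563
Multiply by the mixture weights:
  w_A·p_A = 0.33 × 0.0933594 = 0.0308086
  w_B·p_B = 0.13 × 0.0593551 = 0.00771616
  w_C·p_C = 0.54 × 0.0018563 = 0.0010024
Marginal: 0.0308086 + 0.00771616 + 0.0010024 = 0.0395271
P(Cluster B | x) = 0.00771616 / 0.0395271 ≈ 0.195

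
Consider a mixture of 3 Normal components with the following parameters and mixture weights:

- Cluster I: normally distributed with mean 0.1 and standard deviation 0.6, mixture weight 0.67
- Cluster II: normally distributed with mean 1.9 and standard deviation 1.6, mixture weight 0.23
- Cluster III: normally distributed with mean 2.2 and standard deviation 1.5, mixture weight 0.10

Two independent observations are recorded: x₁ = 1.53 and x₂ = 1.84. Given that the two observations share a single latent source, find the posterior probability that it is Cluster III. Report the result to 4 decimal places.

0.3051

Apply Bayes' rule: the posterior for each component is proportional to its prior times its likelihood at x.
Since both observations come from the same component, the likelihood for component k is f_k(x₁)·f_k(x₂).
  p_I = [(1/(0.6·√(2π)))·exp(−(1.53−0.1)²/(2·0.6²)) = 0.664904·exp(-2.84014) = 0.0388421] × [0.00992089] = 0.000385348
  p_II = [(1/(1.6·√(2π)))·exp(−(1.53−1.9)²/(2·1.6²)) = 0.249339·exp(-0.02674) = 0.24276] × [0.249164] = 0.0604871
  p_III = [(1/(1.5·√(2π)))·exp(−(1.53−2.2)²/(2·1.5²)) = 0.265962·exp(-0.09976) = 0.240711] × [0.258411] = 0.0622023
Weight by the priors:
  P(Z=I)·p_I = 0.67 × 0.000385348 = 0.000258183
  P(Z=II)·p_II = 0.23 × 0.0604871 = 0.013912
  P(Z=III)·p_III = 0.10 × 0.0622023 = 0.00622023
Evidence: 0.000258183 + 0.013912 + 0.00622023 = 0.0203904
Responsibility of Cluster III: 0.00622023 / 0.0203904 ≈ 0.3051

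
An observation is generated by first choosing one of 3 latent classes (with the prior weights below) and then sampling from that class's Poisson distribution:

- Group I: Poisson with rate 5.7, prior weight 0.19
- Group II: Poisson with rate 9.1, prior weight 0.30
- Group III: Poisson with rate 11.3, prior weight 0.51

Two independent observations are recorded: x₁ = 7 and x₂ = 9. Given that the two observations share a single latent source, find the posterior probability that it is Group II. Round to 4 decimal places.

Posterior ∝ prior × likelihood, so P(k | x) ∝ P(Z=k) f_k(x); normalise over all components.
Since both observations come from the same component, the likelihood for component k is f_k(x₁)·f_k(x₂).
  L_I = [0.129782] × [0.0585642] = 0.00760059
  L_II = [0.114493] × [0.131683] = 0.0150768
  L_III = [0.0577552] × [0.102427] = 0.0059157
Multiply by the mixture weights:
  P(Z=I)·L_I = 0.19 × 0.00760059 = 0.00144411
  P(Z=II)·L_II = 0.30 × 0.0150768 = 0.00452304
  P(Z=III)·L_III = 0.51 × 0.0059157 = 0.00301701
Denominator: 0.00144411 + 0.00452304 + 0.00301701 = 0.00898416
Responsibility of Group II: 0.00452304 / 0.00898416 ≈ 0.5034

0.5034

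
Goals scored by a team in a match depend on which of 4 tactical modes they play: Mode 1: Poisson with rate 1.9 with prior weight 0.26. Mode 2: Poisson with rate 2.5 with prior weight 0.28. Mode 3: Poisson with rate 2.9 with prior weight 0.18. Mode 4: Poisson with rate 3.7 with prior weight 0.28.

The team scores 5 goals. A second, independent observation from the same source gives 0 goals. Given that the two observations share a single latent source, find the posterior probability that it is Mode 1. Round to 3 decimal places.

Apply Bayes' rule: the posterior for each component is proportional to its prior times its likelihood at x.
Since both observations come from the same component, the likelihood for component k is f_k(x₁)·f_k(x₂).
  L_1 = [0.0308622] × [0.149569] = 0.00461602
  L_2 = [0.0668009] × [0.082085] = 0.00548336
  L_3 = [0.0940491] × [0.0550232] = 0.00517489
  L_4 = [0.142869] × [0.0247235] = 0.00353222
Unnormalised posteriors:
  P(Z=1)·L_1 = 0.26 × 0.00461602 = 0.00120017
  P(Z=2)·L_2 = 0.28 × 0.00548336 = 0.00153534
  P(Z=3)·L_3 = 0.18 × 0.00517489 = 0.000931479
  P(Z=4)·L_4 = 0.28 × 0.00353222 = 0.000989023
Normaliser: 0.00120017 + 0.00153534 + 0.000931479 + 0.000989023 = 0.00465601
P(Mode 1 | x₁, x₂) = 0.00120017 / 0.00465601 ≈ 0.258

0.258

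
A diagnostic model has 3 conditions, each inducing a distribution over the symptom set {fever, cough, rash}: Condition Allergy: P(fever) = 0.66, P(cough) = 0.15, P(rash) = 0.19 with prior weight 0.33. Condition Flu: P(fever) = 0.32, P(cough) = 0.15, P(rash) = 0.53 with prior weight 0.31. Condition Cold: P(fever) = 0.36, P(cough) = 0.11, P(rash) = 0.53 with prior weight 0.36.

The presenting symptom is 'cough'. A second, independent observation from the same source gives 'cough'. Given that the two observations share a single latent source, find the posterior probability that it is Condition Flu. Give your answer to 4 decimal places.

Posterior ∝ prior × likelihood, so P(k | x) ∝ π_k f_k(x); normalise over all components.
Since both observations come from the same component, the likelihood for component k is f_k(x₁)·f_k(x₂).
  L_Allergy = [0.15] × [0.15] = 0.0225
  L_Flu = [0.15] × [0.15] = 0.0225
  L_Cold = [0.11] × [0.11] = 0.0121
Unnormalised posteriors:
  π_Allergy·L_Allergy = 0.33 × 0.0225 = 0.007425
  π_Flu·L_Flu = 0.31 × 0.0225 = 0.006975
  π_Cold·L_Cold = 0.36 × 0.0121 = 0.004356
Marginal: 0.007425 + 0.006975 + 0.004356 = 0.018756
P(Condition Flu | x₁,x₂) = 0.006975 / 0.018756 ≈ 0.3719

0.3719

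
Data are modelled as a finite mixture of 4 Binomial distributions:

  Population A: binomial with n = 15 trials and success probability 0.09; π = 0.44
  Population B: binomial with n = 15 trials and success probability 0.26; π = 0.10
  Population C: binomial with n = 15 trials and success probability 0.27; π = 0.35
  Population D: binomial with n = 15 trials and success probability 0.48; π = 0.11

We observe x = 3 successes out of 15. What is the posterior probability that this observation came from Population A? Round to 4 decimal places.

P(component k | x) = π_k·f_k(x) / marginal(x), where marginal(x) = Σ_j π_j·f_j(x).
Component likelihoods at x = 3 successes out of 15:
  L_A = C(15,3)·0.09^3·0.91^12 = 455·0.000729·0.322475 = 0.106964
  L_B = C(15,3)·0.26^3·0.74^12 = 455·0.017576·0.0269638 = 0.215631
  L_C = C(15,3)·0.27^3·0.73^12 = 455·0.019683·0.022902 = 0.205105
  L_D = C(15,3)·0.48^3·0.52^12 = 455·0.110592·0.000390877 = 0.0196687
Weight by the priors:
  π_A·L_A = 0.44 × 0.106964 = 0.0470639
  π_B·L_B = 0.10 × 0.215631 = 0.0215631
  π_C·L_C = 0.35 × 0.205105 = 0.0717869
  π_D·L_D = 0.11 × 0.0196687 = 0.00216355
Sum: 0.0470639 + 0.0215631 + 0.0717869 + 0.00216355 = 0.142578
P(Population A | data) ≈ 0.3301

0.3301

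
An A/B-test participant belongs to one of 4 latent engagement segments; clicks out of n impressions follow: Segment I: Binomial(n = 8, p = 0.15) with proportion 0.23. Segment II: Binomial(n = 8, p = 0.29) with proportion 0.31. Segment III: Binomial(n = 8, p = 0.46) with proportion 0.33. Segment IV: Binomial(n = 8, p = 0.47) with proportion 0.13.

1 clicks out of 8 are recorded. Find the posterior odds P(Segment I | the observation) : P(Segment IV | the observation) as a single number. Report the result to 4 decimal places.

The posterior odds equal the prior odds times the likelihood ratio: (π_i/π_j)·(f_i(x)/f_j(x)).
Evaluate each component's likelihood at the observed value:
  p_I = 0.384693
  p_II = 0.211007
  p_III = 0.0492724
  p_IV = 0.0441691
Odds = (0.23/0.13) × (0.384693/0.0441691) = 1.76923 × 8.70953 ≈ 15.4092

15.4092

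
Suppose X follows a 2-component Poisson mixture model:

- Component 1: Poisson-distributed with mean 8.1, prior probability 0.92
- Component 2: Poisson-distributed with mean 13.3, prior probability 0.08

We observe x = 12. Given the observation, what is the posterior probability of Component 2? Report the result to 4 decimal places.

By Bayes' theorem, P(k | x) = π_k f_k(x) / Σ_j π_j f_j(x).
Evaluate each component's likelihood at the observed value:
  p_1 = 0.0505473
  p_2 = 0.107094
Unnormalised posteriors:
  π_1·p_1 = 0.92 × 0.0505473 = 0.0465035
  π_2·p_2 = 0.08 × 0.107094 = 0.00856754
Evidence: 0.0465035 + 0.00856754 = 0.0550711
P(Component 2 | the observation) = 0.00856754 / 0.0550711 ≈ 0.1556

0.1556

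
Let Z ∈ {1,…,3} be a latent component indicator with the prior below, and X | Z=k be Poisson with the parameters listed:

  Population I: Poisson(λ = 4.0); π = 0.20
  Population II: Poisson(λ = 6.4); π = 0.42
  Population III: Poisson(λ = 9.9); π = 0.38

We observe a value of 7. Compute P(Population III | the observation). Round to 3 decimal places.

0.326

The responsibility of component k is π_k f_k(x) divided by Σ_j π_j f_j(x).
Component likelihoods at x = 7:
  f_I = e^(−4.0)·4.0^7/7! = 0.0595404
  f_II = e^(−6.4)·6.4^7/7! = 0.144992
  f_III = e^(−9.9)·9.9^7/7! = 0.0927898
Unnormalised posteriors:
  π_I·f_I = 0.20 × 0.0595404 = 0.0119081
  π_II·f_II = 0.42 × 0.144992 = 0.0608967
  π_III·f_III = 0.38 × 0.0927898 = 0.0352601
Evidence: 0.0119081 + 0.0608967 + 0.0352601 = 0.108065
Responsibility of Population III: 0.0352601 / 0.108065 ≈ 0.326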